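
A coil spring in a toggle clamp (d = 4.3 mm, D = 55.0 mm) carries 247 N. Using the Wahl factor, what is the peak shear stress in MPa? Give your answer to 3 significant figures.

484 MPa

Spring index C = D/d = 55.0/4.3 = 12.7907
K_W = (4C−1)/(4C−4) + 0.615/C = 50.163/47.163 + 0.0481 = 1.1117
τ₀ = 8FD/(πd³) = 8·247·55.0/(π·4.3³) = 108680/249.78 = 435.11 MPa
τ_max = K·τ₀ = 1.1117 × 435.11 = 483.7 MPa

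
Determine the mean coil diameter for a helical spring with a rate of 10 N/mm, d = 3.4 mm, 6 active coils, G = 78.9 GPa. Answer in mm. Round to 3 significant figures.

D = (Gd⁴/(8N_a·k))^(1/3) = (78.9×10³·3.4⁴/(8·6·10))^(1/3)
  = (21966)^(1/3) = 28.0060 mm

28.0 mm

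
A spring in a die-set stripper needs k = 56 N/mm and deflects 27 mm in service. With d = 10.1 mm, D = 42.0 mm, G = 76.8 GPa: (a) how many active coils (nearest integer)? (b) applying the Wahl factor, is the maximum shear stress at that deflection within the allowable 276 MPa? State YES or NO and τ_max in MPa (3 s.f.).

(a) 24 coils; (b) YES, τ_max = 218 MPa

N_a = Gd⁴/(8D³k) = (76.8×10³)(10.1⁴)/(8·42.0³·56) = 24.08 → N_a = 24
Actual rate k = Gd⁴/(8D³·24) = 56.182 N/mm
Working load F = kδ = 56.182·27 = 1516.9 N
C = 42.0/10.1 = 4.1584; K_W = (4C−1)/(4C−4)+0.615/C = 1.3854
τ_max = K_W·8FD/(πd³) = 1.3854·157.47 = 218.15 MPa
τ_max ≤ 276 MPa → acceptable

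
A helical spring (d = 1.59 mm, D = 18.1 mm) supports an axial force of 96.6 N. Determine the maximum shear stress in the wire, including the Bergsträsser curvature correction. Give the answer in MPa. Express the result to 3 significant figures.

1240 MPa

Spring index C = D/d = 18.1/1.59 = 11.3836
K_B = (4C+2)/(4C−3) = 47.535/42.535 = 1.1176
τ₀ = 8FD/(πd³) = 8·96.6·18.1/(π·1.59³) = 13987.7/12.628 = 1107.7 MPa
τ_max = K·τ₀ = 1.1176 × 1107.7 = 1237.9 MPa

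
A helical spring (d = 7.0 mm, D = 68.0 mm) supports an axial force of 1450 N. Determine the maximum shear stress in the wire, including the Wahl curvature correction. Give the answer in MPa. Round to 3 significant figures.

Spring index C = D/d = 68.0/7.0 = 9.7143
K_W = (4C−1)/(4C−4) + 0.615/C = 37.857/34.857 + 0.0633 = 1.1494
τ₀ = 8FD/(πd³) = 8·1450·68.0/(π·7.0³) = 788800/1077.6 = 732.02 MPa
τ_max = K·τ₀ = 1.1494 × 732.02 = 841.36 MPa

841 MPa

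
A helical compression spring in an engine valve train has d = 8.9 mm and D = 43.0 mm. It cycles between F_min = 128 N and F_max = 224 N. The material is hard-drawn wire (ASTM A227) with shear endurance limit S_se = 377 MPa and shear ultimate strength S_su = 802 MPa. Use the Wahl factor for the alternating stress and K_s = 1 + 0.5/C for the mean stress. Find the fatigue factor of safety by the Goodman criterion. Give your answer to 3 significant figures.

C = D/d = 43.0/8.9 = 4.8315; K_W = (4C−1)/(4C−4)+0.615/C = 1.3230; K_s = 1+0.5/C = 1.1035
F_a = (F_max−F_min)/2 = 48 N; F_m = (F_max+F_min)/2 = 176 N
τ_a = K_W·8F_aD/(πd³) = 1.3230 × 7.4556 = 9.864 MPa
τ_m = K_s·8F_mD/(πd³) = 1.1035 × 27.337 = 30.166 MPa
Goodman: 1/n_f = τ_a/S_se + τ_m/S_su = 9.864/377 + 30.166/802 = 0.02616 + 0.03761 = 0.063778
n_f = 1/0.063778 = 15.68

15.7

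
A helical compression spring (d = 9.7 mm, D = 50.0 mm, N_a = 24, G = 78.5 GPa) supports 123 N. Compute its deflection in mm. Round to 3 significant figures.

k = Gd⁴/(8D³N_a) = (78.5×10³)(9.7⁴)/(8·50.0³·24) = 28.956 N/mm
δ = F/k = 123 / 28.956 = 4.2478 mm

4.25 mm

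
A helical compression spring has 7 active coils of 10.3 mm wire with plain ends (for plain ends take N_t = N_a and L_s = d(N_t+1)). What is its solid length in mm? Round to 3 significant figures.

plain ends: N_t = N_a = 7
L_s = d·(N_t+1) = 10.3 × 8 = 82.4 mm

82.4 mm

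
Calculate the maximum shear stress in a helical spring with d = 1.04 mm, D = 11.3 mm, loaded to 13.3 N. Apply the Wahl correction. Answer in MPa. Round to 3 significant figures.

Spring index C = D/d = 11.3/1.04 = 10.8654
K_W = (4C−1)/(4C−4) + 0.615/C = 42.462/39.462 + 0.0566 = 1.1326
τ₀ = 8FD/(πd³) = 8·13.3·11.3/(π·1.04³) = 1202.32/3.5339 = 340.23 MPa
τ_max = K·τ₀ = 1.1326 × 340.23 = 385.35 MPa

385 MPa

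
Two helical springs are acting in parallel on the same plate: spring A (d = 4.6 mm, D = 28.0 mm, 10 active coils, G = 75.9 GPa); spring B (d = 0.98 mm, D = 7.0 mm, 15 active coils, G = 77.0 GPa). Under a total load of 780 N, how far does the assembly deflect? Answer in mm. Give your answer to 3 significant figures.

k_A = Gd⁴/(8D³N_a) = (75.9×10³)(4.6⁴)/(8·28.0³·10) = 19.351 N/mm
k_B = Gd⁴/(8D³N_a) = (77.0×10³)(0.98⁴)/(8·7.0³·15) = 1.7255 N/mm
Parallel: k_eq = 19.351 + 1.7255 = 21.077 N/mm
δ = F/k_eq = 780/21.077 = 37.008 mm

37.0 mm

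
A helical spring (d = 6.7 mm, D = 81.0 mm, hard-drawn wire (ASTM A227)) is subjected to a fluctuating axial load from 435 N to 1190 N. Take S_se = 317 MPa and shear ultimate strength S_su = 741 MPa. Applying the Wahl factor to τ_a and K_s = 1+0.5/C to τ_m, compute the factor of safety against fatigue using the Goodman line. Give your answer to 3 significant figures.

0.589

C = D/d = 81.0/6.7 = 12.0896; K_W = (4C−1)/(4C−4)+0.615/C = 1.1185; K_s = 1+0.5/C = 1.0414
F_a = (F_max−F_min)/2 = 377.5 N; F_m = (F_max+F_min)/2 = 812.5 N
τ_a = K_W·8F_aD/(πd³) = 1.1185 × 258.89 = 289.57 MPa
τ_m = K_s·8F_mD/(πd³) = 1.0414 × 557.22 = 580.26 MPa
Goodman: 1/n_f = τ_a/S_se + τ_m/S_su = 289.57/317 + 580.26/741 = 0.91347 + 0.78308 = 1.6966
n_f = 1/1.6966 = 0.5894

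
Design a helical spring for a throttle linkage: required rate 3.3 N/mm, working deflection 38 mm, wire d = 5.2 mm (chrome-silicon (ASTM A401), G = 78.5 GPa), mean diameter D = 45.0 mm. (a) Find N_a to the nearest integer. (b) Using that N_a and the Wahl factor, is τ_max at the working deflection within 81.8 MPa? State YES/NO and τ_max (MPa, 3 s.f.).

(a) 24 coils; (b) NO, τ_max = 119 MPa

N_a = Gd⁴/(8D³k) = (78.5×10³)(5.2⁴)/(8·45.0³·3.3) = 23.86 → N_a = 24
Actual rate k = Gd⁴/(8D³·24) = 3.2805 N/mm
Working load F = kδ = 3.2805·38 = 124.66 N
C = 45.0/5.2 = 8.6538; K_W = (4C−1)/(4C−4)+0.615/C = 1.1691
τ_max = K_W·8FD/(πd³) = 1.1691·101.59 = 118.77 MPa
τ_max > 81.8 MPa → exceeds allowable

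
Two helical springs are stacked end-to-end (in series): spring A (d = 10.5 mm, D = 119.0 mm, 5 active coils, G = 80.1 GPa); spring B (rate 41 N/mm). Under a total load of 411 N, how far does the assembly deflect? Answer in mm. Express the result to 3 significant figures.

k_A = Gd⁴/(8D³N_a) = (80.1×10³)(10.5⁴)/(8·119.0³·5) = 14.444 N/mm
Series: 1/k_eq = 1/14.444 + 1/41 = 0.093623; k_eq = 10.681 N/mm
δ = F/k_eq = 411/10.681 = 38.479 mm

38.5 mm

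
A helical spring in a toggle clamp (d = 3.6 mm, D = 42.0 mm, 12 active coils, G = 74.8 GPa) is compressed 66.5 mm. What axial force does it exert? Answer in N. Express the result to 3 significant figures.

117 N

k = Gd⁴/(8D³N_a) = (74.8×10³)(3.6⁴)/(8·42.0³·12) = 1.7664 N/mm
F = k·δ = 1.7664 × 66.5 = 117.47 N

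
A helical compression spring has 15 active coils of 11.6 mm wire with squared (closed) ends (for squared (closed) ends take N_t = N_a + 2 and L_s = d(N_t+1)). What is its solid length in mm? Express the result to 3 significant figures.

squared (closed) ends: N_t = N_a + 2 = 15 + 2 = 17
L_s = d·(N_t+1) = 11.6 × 18 = 208.8 mm

209 mm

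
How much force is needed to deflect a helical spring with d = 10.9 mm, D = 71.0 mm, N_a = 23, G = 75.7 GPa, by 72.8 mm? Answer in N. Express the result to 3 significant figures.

1180 N

k = Gd⁴/(8D³N_a) = (75.7×10³)(10.9⁴)/(8·71.0³·23) = 16.226 N/mm
F = k·δ = 16.226 × 72.8 = 1181.2 N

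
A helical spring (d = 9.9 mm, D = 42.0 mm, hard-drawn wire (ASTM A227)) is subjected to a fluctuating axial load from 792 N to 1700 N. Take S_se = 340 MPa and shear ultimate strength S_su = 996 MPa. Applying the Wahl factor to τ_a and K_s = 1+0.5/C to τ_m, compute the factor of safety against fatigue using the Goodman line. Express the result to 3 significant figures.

2.80

C = D/d = 42.0/9.9 = 4.2424; K_W = (4C−1)/(4C−4)+0.615/C = 1.3763; K_s = 1+0.5/C = 1.1179
F_a = (F_max−F_min)/2 = 454 N; F_m = (F_max+F_min)/2 = 1246 N
τ_a = K_W·8F_aD/(πd³) = 1.3763 × 50.043 = 68.872 MPa
τ_m = K_s·8F_mD/(πd³) = 1.1179 × 137.34 = 153.53 MPa
Goodman: 1/n_f = τ_a/S_se + τ_m/S_su = 68.872/340 + 153.53/996 = 0.20257 + 0.15414 = 0.35671
n_f = 1/0.35671 = 2.803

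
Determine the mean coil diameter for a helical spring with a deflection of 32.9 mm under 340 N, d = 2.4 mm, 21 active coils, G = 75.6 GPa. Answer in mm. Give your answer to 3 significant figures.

11.3 mm

Required rate k = F/δ = 340/32.9 = 10.334 N/mm
D = (Gd⁴/(8N_a·k))^(1/3) = (75.6×10³·2.4⁴/(8·21·10.334))^(1/3)
  = (1444.69)^(1/3) = 11.3047 mm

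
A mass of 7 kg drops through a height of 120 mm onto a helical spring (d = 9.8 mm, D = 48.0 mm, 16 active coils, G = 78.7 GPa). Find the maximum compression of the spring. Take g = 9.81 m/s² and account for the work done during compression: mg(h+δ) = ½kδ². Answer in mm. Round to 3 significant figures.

k = Gd⁴/(8D³N_a) = (78.7×10³)(9.8⁴)/(8·48.0³·16) = 51.28 N/mm
W = mg = 7 × 9.81 = 68.67 N
½kδ² − Wδ − Wh = 0 → δ = (W + √(W² + 2kWh))/k
δ = (68.67 + √(4715.6 + 845130))/51.28 = (68.67 + 921.87)/51.28 = 19.316 mm

19.3 mm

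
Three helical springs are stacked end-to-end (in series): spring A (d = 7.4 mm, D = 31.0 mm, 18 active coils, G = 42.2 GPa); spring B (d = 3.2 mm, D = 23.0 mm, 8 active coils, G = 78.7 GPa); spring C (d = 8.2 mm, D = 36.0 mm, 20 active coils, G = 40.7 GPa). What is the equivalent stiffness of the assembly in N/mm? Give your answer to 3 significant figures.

k_A = Gd⁴/(8D³N_a) = (42.2×10³)(7.4⁴)/(8·31.0³·18) = 29.498 N/mm
k_B = Gd⁴/(8D³N_a) = (78.7×10³)(3.2⁴)/(8·23.0³·8) = 10.598 N/mm
k_C = Gd⁴/(8D³N_a) = (40.7×10³)(8.2⁴)/(8·36.0³·20) = 24.65 N/mm
Series: 1/k_eq = 1/29.498 + 1/10.598 + 1/24.65 = 0.16883; k_eq = 5.9232 N/mm

5.92 N/mm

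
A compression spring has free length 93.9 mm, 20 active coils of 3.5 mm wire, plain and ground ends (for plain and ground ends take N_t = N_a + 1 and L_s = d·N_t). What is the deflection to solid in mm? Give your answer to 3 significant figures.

N_t = 21; L_s = 3.5·21 = 73.5 mm
δ_solid = L₀ − L_s = 93.9 − 73.5 = 20.4 mm

20.4 mm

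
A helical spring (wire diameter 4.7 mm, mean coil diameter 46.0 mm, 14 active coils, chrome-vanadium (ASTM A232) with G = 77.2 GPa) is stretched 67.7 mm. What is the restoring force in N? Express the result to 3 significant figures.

k = Gd⁴/(8D³N_a) = (77.2×10³)(4.7⁴)/(8·46.0³·14) = 3.4556 N/mm
F = k·δ = 3.4556 × 67.7 = 233.94 N

234 N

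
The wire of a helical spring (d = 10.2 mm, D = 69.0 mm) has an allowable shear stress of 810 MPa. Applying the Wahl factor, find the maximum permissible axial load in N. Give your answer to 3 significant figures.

C = D/d = 69.0/10.2 = 6.7647
K_W = (4C−1)/(4C−4) + 0.615/C = 26.059/23.059 + 0.0909 = 1.2210
τ_max = K·8FD/(πd³) → F_max = τ_allow·πd³/(8DK)
F_max = 810·π·10.2³/(8·69.0·1.2210) = 2.7004e+06/674 = 4006.6 N

4010 N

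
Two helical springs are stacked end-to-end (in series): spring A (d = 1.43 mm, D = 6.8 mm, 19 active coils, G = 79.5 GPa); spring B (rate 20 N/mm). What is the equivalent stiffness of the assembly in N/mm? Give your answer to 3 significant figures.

k_A = Gd⁴/(8D³N_a) = (79.5×10³)(1.43⁴)/(8·6.8³·19) = 6.9557 N/mm
Series: 1/k_eq = 1/6.9557 + 1/20 = 0.19377; k_eq = 5.1608 N/mm

5.16 N/mm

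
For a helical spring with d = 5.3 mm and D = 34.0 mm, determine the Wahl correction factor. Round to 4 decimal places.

C = D/d = 34.0/5.3 = 6.4151
K_W = (4C−1)/(4C−4) + 0.615/C = 24.660/21.660 + 0.0959 = 1.2344

1.2344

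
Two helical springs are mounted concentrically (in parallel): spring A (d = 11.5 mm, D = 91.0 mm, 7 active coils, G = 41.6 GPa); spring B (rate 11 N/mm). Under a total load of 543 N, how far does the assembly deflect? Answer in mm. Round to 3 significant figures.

k_A = Gd⁴/(8D³N_a) = (41.6×10³)(11.5⁴)/(8·91.0³·7) = 17.241 N/mm
Parallel: k_eq = 17.241 + 11 = 28.241 N/mm
δ = F/k_eq = 543/28.241 = 19.227 mm

19.2 mm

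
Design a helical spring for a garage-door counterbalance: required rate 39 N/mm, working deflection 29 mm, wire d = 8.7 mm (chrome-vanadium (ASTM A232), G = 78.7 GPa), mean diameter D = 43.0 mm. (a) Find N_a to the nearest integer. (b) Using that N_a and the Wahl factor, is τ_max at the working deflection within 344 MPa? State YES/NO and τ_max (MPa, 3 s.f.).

N_a = Gd⁴/(8D³k) = (78.7×10³)(8.7⁴)/(8·43.0³·39) = 18.18 → N_a = 18
Actual rate k = Gd⁴/(8D³·18) = 39.381 N/mm
Working load F = kδ = 39.381·29 = 1142 N
C = 43.0/8.7 = 4.9425; K_W = (4C−1)/(4C−4)+0.615/C = 1.3147
τ_max = K_W·8FD/(πd³) = 1.3147·189.9 = 249.66 MPa
τ_max ≤ 344 MPa → acceptable

(a) 18 coils; (b) YES, τ_max = 250 MPa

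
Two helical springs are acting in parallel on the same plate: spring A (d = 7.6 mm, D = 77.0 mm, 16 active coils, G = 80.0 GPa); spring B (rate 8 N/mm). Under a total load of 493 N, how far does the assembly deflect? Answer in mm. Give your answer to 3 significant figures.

k_A = Gd⁴/(8D³N_a) = (80.0×10³)(7.6⁴)/(8·77.0³·16) = 4.5673 N/mm
Parallel: k_eq = 4.5673 + 8 = 12.567 N/mm
δ = F/k_eq = 493/12.567 = 39.229 mm

39.2 mm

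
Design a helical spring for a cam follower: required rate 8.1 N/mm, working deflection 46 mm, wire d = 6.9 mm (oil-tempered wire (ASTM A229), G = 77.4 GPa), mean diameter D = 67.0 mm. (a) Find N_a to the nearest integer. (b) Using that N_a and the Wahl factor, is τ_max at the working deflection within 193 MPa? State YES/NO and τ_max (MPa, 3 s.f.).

N_a = Gd⁴/(8D³k) = (77.4×10³)(6.9⁴)/(8·67.0³·8.1) = 9.002 → N_a = 9
Actual rate k = Gd⁴/(8D³·9) = 8.1018 N/mm
Working load F = kδ = 8.1018·46 = 372.68 N
C = 67.0/6.9 = 9.7101; K_W = (4C−1)/(4C−4)+0.615/C = 1.1494
τ_max = K_W·8FD/(πd³) = 1.1494·193.56 = 222.48 MPa
τ_max > 193 MPa → exceeds allowable

(a) 9 coils; (b) NO, τ_max = 222 MPa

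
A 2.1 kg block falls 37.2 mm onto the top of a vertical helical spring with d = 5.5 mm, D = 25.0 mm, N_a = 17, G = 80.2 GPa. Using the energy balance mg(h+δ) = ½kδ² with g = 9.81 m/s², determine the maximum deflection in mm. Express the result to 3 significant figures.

7.29 mm

k = Gd⁴/(8D³N_a) = (80.2×10³)(5.5⁴)/(8·25.0³·17) = 34.536 N/mm
W = mg = 2.1 × 9.81 = 20.601 N
½kδ² − Wδ − Wh = 0 → δ = (W + √(W² + 2kWh))/k
δ = (20.601 + √(424.4 + 52933.1))/34.536 = (20.601 + 230.99)/34.536 = 7.2851 mm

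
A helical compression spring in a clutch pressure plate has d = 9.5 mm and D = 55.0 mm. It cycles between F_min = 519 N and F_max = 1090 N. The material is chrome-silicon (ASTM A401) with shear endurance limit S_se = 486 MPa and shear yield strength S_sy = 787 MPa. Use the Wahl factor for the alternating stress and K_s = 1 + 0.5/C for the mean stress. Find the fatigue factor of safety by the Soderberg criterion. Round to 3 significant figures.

C = D/d = 55.0/9.5 = 5.7895; K_W = (4C−1)/(4C−4)+0.615/C = 1.2628; K_s = 1+0.5/C = 1.0864
F_a = (F_max−F_min)/2 = 285.5 N; F_m = (F_max+F_min)/2 = 804.5 N
τ_a = K_W·8F_aD/(πd³) = 1.2628 × 46.638 = 58.895 MPa
τ_m = K_s·8F_mD/(πd³) = 1.0864 × 131.42 = 142.77 MPa
Soderberg: 1/n_f = τ_a/S_se + τ_m/S_sy = 58.895/486 + 142.77/787 = 0.12118 + 0.18141 = 0.30259
n_f = 1/0.30259 = 3.305

3.30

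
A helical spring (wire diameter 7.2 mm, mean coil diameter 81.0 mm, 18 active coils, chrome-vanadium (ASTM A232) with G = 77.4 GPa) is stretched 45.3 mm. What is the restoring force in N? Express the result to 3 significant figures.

k = Gd⁴/(8D³N_a) = (77.4×10³)(7.2⁴)/(8·81.0³·18) = 2.718 N/mm
F = k·δ = 2.718 × 45.3 = 123.13 N

123 N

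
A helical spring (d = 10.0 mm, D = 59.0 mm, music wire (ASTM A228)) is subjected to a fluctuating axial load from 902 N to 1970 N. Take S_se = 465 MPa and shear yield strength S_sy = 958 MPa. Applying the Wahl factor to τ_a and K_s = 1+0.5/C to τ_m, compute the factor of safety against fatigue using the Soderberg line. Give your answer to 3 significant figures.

2.17

C = D/d = 59.0/10.0 = 5.9000; K_W = (4C−1)/(4C−4)+0.615/C = 1.2573; K_s = 1+0.5/C = 1.0847
F_a = (F_max−F_min)/2 = 534 N; F_m = (F_max+F_min)/2 = 1436 N
τ_a = K_W·8F_aD/(πd³) = 1.2573 × 80.229 = 100.87 MPa
τ_m = K_s·8F_mD/(πd³) = 1.0847 × 215.75 = 234.03 MPa
Soderberg: 1/n_f = τ_a/S_se + τ_m/S_sy = 100.87/465 + 234.03/958 = 0.21693 + 0.24429 = 0.46122
n_f = 1/0.46122 = 2.168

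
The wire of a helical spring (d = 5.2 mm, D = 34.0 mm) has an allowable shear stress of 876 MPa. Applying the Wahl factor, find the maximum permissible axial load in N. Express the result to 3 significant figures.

C = D/d = 34.0/5.2 = 6.5385
K_W = (4C−1)/(4C−4) + 0.615/C = 25.154/22.154 + 0.0941 = 1.2295
τ_max = K·8FD/(πd³) → F_max = τ_allow·πd³/(8DK)
F_max = 876·π·5.2³/(8·34.0·1.2295) = 3.8696e+05/334.42 = 1157.1 N

1160 N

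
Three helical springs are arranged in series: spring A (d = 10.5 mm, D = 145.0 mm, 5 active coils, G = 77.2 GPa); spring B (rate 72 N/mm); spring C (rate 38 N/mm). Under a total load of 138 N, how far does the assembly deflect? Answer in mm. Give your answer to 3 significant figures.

23.5 mm

k_A = Gd⁴/(8D³N_a) = (77.2×10³)(10.5⁴)/(8·145.0³·5) = 7.695 N/mm
Series: 1/k_eq = 1/7.695 + 1/72 + 1/38 = 0.17016; k_eq = 5.8769 N/mm
δ = F/k_eq = 138/5.8769 = 23.482 mm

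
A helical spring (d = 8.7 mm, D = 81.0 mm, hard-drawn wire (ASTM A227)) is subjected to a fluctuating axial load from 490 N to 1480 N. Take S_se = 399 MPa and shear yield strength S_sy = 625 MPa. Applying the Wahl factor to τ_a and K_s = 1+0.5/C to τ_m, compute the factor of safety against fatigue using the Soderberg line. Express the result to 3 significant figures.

1.03

C = D/d = 81.0/8.7 = 9.3103; K_W = (4C−1)/(4C−4)+0.615/C = 1.1563; K_s = 1+0.5/C = 1.0537
F_a = (F_max−F_min)/2 = 495 N; F_m = (F_max+F_min)/2 = 985 N
τ_a = K_W·8F_aD/(πd³) = 1.1563 × 155.05 = 179.29 MPa
τ_m = K_s·8F_mD/(πd³) = 1.0537 × 308.53 = 325.1 MPa
Soderberg: 1/n_f = τ_a/S_se + τ_m/S_sy = 179.29/399 + 325.1/625 = 0.44934 + 0.52017 = 0.9695
n_f = 1/0.9695 = 1.031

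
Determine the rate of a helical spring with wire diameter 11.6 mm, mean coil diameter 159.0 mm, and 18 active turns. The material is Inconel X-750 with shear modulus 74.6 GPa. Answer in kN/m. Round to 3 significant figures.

k = Gd⁴/(8D³N_a) = (74.6×10³ × 11.6⁴) / (8 × 159.0³ × 18)
  = 1.35074e+09 / 5.78834e+08 = 2.3335 N/mm

2.33 kN/m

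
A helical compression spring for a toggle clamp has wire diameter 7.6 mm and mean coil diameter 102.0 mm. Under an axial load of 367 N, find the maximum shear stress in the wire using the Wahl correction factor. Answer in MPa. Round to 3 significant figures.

Spring index C = D/d = 102.0/7.6 = 13.4211
K_W = (4C−1)/(4C−4) + 0.615/C = 52.684/49.684 + 0.0458 = 1.1062
τ₀ = 8FD/(πd³) = 8·367·102.0/(π·7.6³) = 299472/1379.1 = 217.15 MPa
τ_max = K·τ₀ = 1.1062 × 217.15 = 240.22 MPa

240 MPa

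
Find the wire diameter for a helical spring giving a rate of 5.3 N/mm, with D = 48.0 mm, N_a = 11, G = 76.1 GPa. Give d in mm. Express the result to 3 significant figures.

5.10 mm

d = (8D³N_a·k / G)^(1/4) = (8·48.0³·11·5.3 / (76.1×10³))^0.25
  = (677.79)^0.25 = 5.1024 mm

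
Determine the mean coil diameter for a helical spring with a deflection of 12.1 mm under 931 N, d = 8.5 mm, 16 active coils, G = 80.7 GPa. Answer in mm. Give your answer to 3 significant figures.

35.0 mm

Required rate k = F/δ = 931/12.1 = 76.942 N/mm
D = (Gd⁴/(8N_a·k))^(1/3) = (80.7×10³·8.5⁴/(8·16·76.942))^(1/3)
  = (42773.5)^(1/3) = 34.9724 mm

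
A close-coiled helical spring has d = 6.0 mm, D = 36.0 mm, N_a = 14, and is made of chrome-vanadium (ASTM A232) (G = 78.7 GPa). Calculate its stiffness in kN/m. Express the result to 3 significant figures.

19.5 kN/m

k = Gd⁴/(8D³N_a) = (78.7×10³ × 6.0⁴) / (8 × 36.0³ × 14)
  = 1.01995e+08 / 5.22547e+06 = 19.519 N/mm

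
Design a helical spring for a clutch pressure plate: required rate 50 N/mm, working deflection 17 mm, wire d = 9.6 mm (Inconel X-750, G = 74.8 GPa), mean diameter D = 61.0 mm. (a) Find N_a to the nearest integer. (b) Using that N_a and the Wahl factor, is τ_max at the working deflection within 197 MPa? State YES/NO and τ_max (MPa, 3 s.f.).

N_a = Gd⁴/(8D³k) = (74.8×10³)(9.6⁴)/(8·61.0³·50) = 6.997 → N_a = 7
Actual rate k = Gd⁴/(8D³·7) = 49.981 N/mm
Working load F = kδ = 49.981·17 = 849.68 N
C = 61.0/9.6 = 6.3542; K_W = (4C−1)/(4C−4)+0.615/C = 1.2369
τ_max = K_W·8FD/(πd³) = 1.2369·149.18 = 184.52 MPa
τ_max ≤ 197 MPa → acceptable

(a) 7 coils; (b) YES, τ_max = 185 MPa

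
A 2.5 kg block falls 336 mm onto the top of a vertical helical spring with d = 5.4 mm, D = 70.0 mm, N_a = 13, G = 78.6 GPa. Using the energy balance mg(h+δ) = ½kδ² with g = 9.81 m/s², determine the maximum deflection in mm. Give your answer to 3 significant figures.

k = Gd⁴/(8D³N_a) = (78.6×10³)(5.4⁴)/(8·70.0³·13) = 1.8736 N/mm
W = mg = 2.5 × 9.81 = 24.525 N
½kδ² − Wδ − Wh = 0 → δ = (W + √(W² + 2kWh))/k
δ = (24.525 + √(601.48 + 30877.9))/1.8736 = (24.525 + 177.42)/1.8736 = 107.79 mm

108 mm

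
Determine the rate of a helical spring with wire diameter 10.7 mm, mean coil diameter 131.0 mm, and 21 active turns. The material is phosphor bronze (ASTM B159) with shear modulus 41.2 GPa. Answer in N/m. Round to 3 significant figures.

k = Gd⁴/(8D³N_a) = (41.2×10³ × 10.7⁴) / (8 × 131.0³ × 21)
  = 5.40048e+08 / 3.77679e+08 = 1.4299 N/mm = 1429.9 N/m

1430 N/m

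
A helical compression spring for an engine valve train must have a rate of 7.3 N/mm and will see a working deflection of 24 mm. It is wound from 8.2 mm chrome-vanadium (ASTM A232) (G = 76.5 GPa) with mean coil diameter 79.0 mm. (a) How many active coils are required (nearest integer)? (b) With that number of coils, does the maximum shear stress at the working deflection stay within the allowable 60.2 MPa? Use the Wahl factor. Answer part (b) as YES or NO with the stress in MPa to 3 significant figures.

N_a = Gd⁴/(8D³k) = (76.5×10³)(8.2⁴)/(8·79.0³·7.3) = 12.01 → N_a = 12
Actual rate k = Gd⁴/(8D³·12) = 7.3074 N/mm
Working load F = kδ = 7.3074·24 = 175.38 N
C = 79.0/8.2 = 9.6341; K_W = (4C−1)/(4C−4)+0.615/C = 1.1507
τ_max = K_W·8FD/(πd³) = 1.1507·63.988 = 73.631 MPa
τ_max > 60.2 MPa → exceeds allowable

(a) 12 coils; (b) NO, τ_max = 73.6 MPa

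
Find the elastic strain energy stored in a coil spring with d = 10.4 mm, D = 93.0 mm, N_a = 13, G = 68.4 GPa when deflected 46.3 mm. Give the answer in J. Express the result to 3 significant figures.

10.3 J

k = Gd⁴/(8D³N_a) = (68.4×10³)(10.4⁴)/(8·93.0³·13) = 9.5655 N/mm
U = ½kδ² = 0.5 × 9.5655 × 46.3² = 10253 N·mm = 10.253 J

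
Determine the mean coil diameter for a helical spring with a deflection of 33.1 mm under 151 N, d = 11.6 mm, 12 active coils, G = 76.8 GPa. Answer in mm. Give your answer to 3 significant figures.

147 mm

Required rate k = F/δ = 151/33.1 = 4.5619 N/mm
D = (Gd⁴/(8N_a·k))^(1/3) = (76.8×10³·11.6⁴/(8·12·4.5619))^(1/3)
  = (3.17521e+06)^(1/3) = 146.9798 mm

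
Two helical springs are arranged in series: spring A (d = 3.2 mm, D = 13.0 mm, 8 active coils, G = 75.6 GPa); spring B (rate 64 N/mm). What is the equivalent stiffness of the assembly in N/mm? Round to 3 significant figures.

30.0 N/mm

k_A = Gd⁴/(8D³N_a) = (75.6×10³)(3.2⁴)/(8·13.0³·8) = 56.378 N/mm
Series: 1/k_eq = 1/56.378 + 1/64 = 0.033362; k_eq = 29.974 N/mm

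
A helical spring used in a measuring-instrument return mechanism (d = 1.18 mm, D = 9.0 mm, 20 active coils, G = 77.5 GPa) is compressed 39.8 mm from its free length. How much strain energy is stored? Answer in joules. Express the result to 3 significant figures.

k = Gd⁴/(8D³N_a) = (77.5×10³)(1.18⁴)/(8·9.0³·20) = 1.2882 N/mm
U = ½kδ² = 0.5 × 1.2882 × 39.8² = 1020.3 N·mm = 1.0203 J

1.02 J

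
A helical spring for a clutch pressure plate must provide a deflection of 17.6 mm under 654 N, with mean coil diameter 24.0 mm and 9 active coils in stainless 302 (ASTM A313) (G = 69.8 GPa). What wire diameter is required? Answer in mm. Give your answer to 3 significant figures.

Required rate k = F/δ = 654/17.6 = 37.159 N/mm
d = (8D³N_a·k / G)^(1/4) = (8·24.0³·9·37.159 / (69.8×10³))^0.25
  = (529.88)^0.25 = 4.7978 mm

4.80 mm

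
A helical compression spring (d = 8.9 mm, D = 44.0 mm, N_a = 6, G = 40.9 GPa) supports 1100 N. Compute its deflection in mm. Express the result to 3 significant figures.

17.5 mm

k = Gd⁴/(8D³N_a) = (40.9×10³)(8.9⁴)/(8·44.0³·6) = 62.76 N/mm
δ = F/k = 1100 / 62.76 = 17.527 mm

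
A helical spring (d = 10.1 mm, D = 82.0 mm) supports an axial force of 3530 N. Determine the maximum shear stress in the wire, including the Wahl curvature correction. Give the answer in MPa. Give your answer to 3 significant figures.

Spring index C = D/d = 82.0/10.1 = 8.1188
K_W = (4C−1)/(4C−4) + 0.615/C = 31.475/28.475 + 0.0757 = 1.1811
τ₀ = 8FD/(πd³) = 8·3530·82.0/(π·10.1³) = 2.31568e+06/3236.8 = 715.43 MPa
τ_max = K·τ₀ = 1.1811 × 715.43 = 844.99 MPa

845 MPa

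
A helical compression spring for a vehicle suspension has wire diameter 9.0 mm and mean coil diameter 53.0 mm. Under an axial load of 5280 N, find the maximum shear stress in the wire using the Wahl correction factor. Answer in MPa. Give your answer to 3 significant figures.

Spring index C = D/d = 53.0/9.0 = 5.8889
K_W = (4C−1)/(4C−4) + 0.615/C = 22.556/19.556 + 0.1044 = 1.2578
τ₀ = 8FD/(πd³) = 8·5280·53.0/(π·9.0³) = 2.23872e+06/2290.2 = 977.51 MPa
τ_max = K·τ₀ = 1.2578 × 977.51 = 1229.6 MPa

1230 MPa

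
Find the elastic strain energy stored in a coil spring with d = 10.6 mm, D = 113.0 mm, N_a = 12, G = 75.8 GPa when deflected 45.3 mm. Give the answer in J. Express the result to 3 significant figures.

k = Gd⁴/(8D³N_a) = (75.8×10³)(10.6⁴)/(8·113.0³·12) = 6.9085 N/mm
U = ½kδ² = 0.5 × 6.9085 × 45.3² = 7088.5 N·mm = 7.0885 J

7.09 J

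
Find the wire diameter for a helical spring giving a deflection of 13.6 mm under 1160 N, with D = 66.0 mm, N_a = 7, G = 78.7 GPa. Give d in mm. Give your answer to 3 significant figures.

Required rate k = F/δ = 1160/13.6 = 85.294 N/mm
d = (8D³N_a·k / G)^(1/4) = (8·66.0³·7·85.294 / (78.7×10³))^0.25
  = (17449)^0.25 = 11.4932 mm

11.5 mm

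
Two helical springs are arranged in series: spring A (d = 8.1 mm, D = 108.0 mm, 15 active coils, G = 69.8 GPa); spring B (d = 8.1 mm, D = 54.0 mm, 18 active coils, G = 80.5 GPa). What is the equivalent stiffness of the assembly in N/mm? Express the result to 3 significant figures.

1.76 N/mm

k_A = Gd⁴/(8D³N_a) = (69.8×10³)(8.1⁴)/(8·108.0³·15) = 1.9877 N/mm
k_B = Gd⁴/(8D³N_a) = (80.5×10³)(8.1⁴)/(8·54.0³·18) = 15.282 N/mm
Series: 1/k_eq = 1/1.9877 + 1/15.282 = 0.56854; k_eq = 1.7589 N/mm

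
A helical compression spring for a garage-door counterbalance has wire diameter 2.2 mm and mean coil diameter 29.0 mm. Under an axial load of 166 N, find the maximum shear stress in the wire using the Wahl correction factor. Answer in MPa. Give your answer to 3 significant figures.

1280 MPa

Spring index C = D/d = 29.0/2.2 = 13.1818
K_W = (4C−1)/(4C−4) + 0.615/C = 51.727/48.727 + 0.0467 = 1.1082
τ₀ = 8FD/(πd³) = 8·166·29.0/(π·2.2³) = 38512/33.452 = 1151.3 MPa
τ_max = K·τ₀ = 1.1082 × 1151.3 = 1275.9 MPa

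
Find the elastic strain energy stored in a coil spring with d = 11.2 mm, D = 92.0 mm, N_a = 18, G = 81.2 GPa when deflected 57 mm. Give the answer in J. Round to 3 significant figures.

18.5 J

k = Gd⁴/(8D³N_a) = (81.2×10³)(11.2⁴)/(8·92.0³·18) = 11.395 N/mm
U = ½kδ² = 0.5 × 11.395 × 57² = 18511 N·mm = 18.511 J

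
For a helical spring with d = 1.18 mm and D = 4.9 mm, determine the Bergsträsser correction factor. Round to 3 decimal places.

C = D/d = 4.9/1.18 = 4.1525
K_B = (4C+2)/(4C−3) = 18.610/13.610 = 1.3674

1.367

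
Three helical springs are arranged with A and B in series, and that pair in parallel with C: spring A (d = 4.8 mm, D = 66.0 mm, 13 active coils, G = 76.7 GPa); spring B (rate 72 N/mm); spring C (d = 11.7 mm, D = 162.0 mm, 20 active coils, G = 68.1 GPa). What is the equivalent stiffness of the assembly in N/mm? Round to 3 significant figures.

k_A = Gd⁴/(8D³N_a) = (76.7×10³)(4.8⁴)/(8·66.0³·13) = 1.3617 N/mm
k_C = Gd⁴/(8D³N_a) = (68.1×10³)(11.7⁴)/(8·162.0³·20) = 1.876 N/mm
Springs A,B series: k_AB = 1/(1/1.3617+1/72) = 1.3365 N/mm; parallel with C: k_eq = 1.3365+1.876 = 3.2124 N/mm

3.21 N/mm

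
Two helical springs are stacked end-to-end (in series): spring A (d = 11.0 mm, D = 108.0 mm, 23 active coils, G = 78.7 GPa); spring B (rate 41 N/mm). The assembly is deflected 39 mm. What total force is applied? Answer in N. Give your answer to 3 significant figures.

173 N

k_A = Gd⁴/(8D³N_a) = (78.7×10³)(11.0⁴)/(8·108.0³·23) = 4.9711 N/mm
Series: 1/k_eq = 1/4.9711 + 1/41 = 0.22555; k_eq = 4.4336 N/mm
F = k_eq·δ = 4.4336·39 = 172.91 N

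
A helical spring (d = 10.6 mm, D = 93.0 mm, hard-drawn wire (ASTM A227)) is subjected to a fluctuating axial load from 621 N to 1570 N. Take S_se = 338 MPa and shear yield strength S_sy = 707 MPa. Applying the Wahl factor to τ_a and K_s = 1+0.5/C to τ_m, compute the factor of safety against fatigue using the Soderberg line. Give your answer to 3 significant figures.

C = D/d = 93.0/10.6 = 8.7736; K_W = (4C−1)/(4C−4)+0.615/C = 1.1666; K_s = 1+0.5/C = 1.0570
F_a = (F_max−F_min)/2 = 474.5 N; F_m = (F_max+F_min)/2 = 1095.5 N
τ_a = K_W·8F_aD/(πd³) = 1.1666 × 94.35 = 110.07 MPa
τ_m = K_s·8F_mD/(πd³) = 1.0570 × 217.83 = 230.24 MPa
Soderberg: 1/n_f = τ_a/S_se + τ_m/S_sy = 110.07/338 + 230.24/707 = 0.32564 + 0.32566 = 0.6513
n_f = 1/0.6513 = 1.535

1.54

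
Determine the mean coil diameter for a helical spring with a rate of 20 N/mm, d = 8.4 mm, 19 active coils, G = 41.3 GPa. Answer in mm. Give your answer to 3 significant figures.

40.7 mm

D = (Gd⁴/(8N_a·k))^(1/3) = (41.3×10³·8.4⁴/(8·19·20))^(1/3)
  = (67638.4)^(1/3) = 40.7441 mm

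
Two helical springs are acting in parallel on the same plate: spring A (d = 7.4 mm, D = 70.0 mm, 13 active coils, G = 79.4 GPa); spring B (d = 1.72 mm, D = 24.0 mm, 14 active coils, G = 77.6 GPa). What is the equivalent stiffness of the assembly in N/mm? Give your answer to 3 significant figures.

k_A = Gd⁴/(8D³N_a) = (79.4×10³)(7.4⁴)/(8·70.0³·13) = 6.6745 N/mm
k_B = Gd⁴/(8D³N_a) = (77.6×10³)(1.72⁴)/(8·24.0³·14) = 0.43866 N/mm
Parallel: k_eq = 6.6745 + 0.43866 = 7.1132 N/mm

7.11 N/mm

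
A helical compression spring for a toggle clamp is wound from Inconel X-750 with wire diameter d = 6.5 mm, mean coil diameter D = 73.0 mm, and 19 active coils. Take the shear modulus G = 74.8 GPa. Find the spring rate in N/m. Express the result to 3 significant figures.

2260 N/m

k = Gd⁴/(8D³N_a) = (74.8×10³ × 6.5⁴) / (8 × 73.0³ × 19)
  = 1.33523e+08 / 5.91306e+07 = 2.2581 N/mm = 2258.1 N/m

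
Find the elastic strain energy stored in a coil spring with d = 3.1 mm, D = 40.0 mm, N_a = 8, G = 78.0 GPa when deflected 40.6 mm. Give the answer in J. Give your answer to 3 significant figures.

1.45 J

k = Gd⁴/(8D³N_a) = (78.0×10³)(3.1⁴)/(8·40.0³·8) = 1.7587 N/mm
U = ½kδ² = 0.5 × 1.7587 × 40.6² = 1449.5 N·mm = 1.4495 J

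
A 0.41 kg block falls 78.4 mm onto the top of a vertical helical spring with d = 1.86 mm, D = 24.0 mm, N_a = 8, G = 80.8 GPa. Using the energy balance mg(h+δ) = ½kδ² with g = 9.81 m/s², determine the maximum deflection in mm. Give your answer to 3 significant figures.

28.0 mm

k = Gd⁴/(8D³N_a) = (80.8×10³)(1.86⁴)/(8·24.0³·8) = 1.0931 N/mm
W = mg = 0.41 × 9.81 = 4.0221 N
½kδ² − Wδ − Wh = 0 → δ = (W + √(W² + 2kWh))/k
δ = (4.0221 + √(16.177 + 689.364))/1.0931 = (4.0221 + 26.562)/1.0931 = 27.98 mm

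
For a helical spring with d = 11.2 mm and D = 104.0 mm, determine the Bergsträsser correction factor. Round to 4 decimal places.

1.1464

C = D/d = 104.0/11.2 = 9.2857
K_B = (4C+2)/(4C−3) = 39.143/34.143 = 1.1464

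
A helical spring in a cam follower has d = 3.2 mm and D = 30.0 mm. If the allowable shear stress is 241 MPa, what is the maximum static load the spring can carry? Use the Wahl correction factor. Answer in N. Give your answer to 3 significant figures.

89.5 N

C = D/d = 30.0/3.2 = 9.3750
K_W = (4C−1)/(4C−4) + 0.615/C = 36.500/33.500 + 0.0656 = 1.1552
τ_max = K·8FD/(πd³) → F_max = τ_allow·πd³/(8DK)
F_max = 241·π·3.2³/(8·30.0·1.1552) = 24809/277.24 = 89.488 N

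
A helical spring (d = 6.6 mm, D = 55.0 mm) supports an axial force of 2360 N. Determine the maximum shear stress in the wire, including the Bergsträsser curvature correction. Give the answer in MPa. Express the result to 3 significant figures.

Spring index C = D/d = 55.0/6.6 = 8.3333
K_B = (4C+2)/(4C−3) = 35.333/30.333 = 1.1648
τ₀ = 8FD/(πd³) = 8·2360·55.0/(π·6.6³) = 1.0384e+06/903.2 = 1149.7 MPa
τ_max = K·τ₀ = 1.1648 × 1149.7 = 1339.2 MPa

1340 MPa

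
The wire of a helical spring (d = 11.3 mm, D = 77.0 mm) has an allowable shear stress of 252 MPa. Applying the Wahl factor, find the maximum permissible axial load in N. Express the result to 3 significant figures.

1520 N

C = D/d = 77.0/11.3 = 6.8142
K_W = (4C−1)/(4C−4) + 0.615/C = 26.257/23.257 + 0.0903 = 1.2192
τ_max = K·8FD/(πd³) → F_max = τ_allow·πd³/(8DK)
F_max = 252·π·11.3³/(8·77.0·1.2192) = 1.1423e+06/751.06 = 1520.9 N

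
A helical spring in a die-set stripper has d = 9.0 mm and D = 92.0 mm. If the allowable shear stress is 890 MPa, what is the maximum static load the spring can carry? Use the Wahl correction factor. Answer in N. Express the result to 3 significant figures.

2430 N

C = D/d = 92.0/9.0 = 10.2222
K_W = (4C−1)/(4C−4) + 0.615/C = 39.889/36.889 + 0.0602 = 1.1415
τ_max = K·8FD/(πd³) → F_max = τ_allow·πd³/(8DK)
F_max = 890·π·9.0³/(8·92.0·1.1415) = 2.0383e+06/840.14 = 2426.2 N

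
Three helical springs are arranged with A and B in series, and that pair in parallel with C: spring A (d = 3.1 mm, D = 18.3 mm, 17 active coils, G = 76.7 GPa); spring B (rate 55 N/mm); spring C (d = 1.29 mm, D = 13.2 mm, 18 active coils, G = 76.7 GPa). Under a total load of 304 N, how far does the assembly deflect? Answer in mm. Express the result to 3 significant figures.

38.0 mm

k_A = Gd⁴/(8D³N_a) = (76.7×10³)(3.1⁴)/(8·18.3³·17) = 8.4987 N/mm
k_C = Gd⁴/(8D³N_a) = (76.7×10³)(1.29⁴)/(8·13.2³·18) = 0.64131 N/mm
Springs A,B series: k_AB = 1/(1/8.4987+1/55) = 7.3612 N/mm; parallel with C: k_eq = 7.3612+0.64131 = 8.0025 N/mm
δ = F/k_eq = 304/8.0025 = 37.988 mm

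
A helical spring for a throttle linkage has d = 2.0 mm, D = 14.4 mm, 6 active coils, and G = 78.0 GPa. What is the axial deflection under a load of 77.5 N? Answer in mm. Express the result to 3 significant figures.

k = Gd⁴/(8D³N_a) = (78.0×10³)(2.0⁴)/(8·14.4³·6) = 8.7073 N/mm
δ = F/k = 77.5 / 8.7073 = 8.9005 mm

8.90 mm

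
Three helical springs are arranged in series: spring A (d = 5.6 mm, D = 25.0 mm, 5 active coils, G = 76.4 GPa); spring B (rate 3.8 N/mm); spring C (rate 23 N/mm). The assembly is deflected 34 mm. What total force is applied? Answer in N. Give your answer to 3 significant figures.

108 N

k_A = Gd⁴/(8D³N_a) = (76.4×10³)(5.6⁴)/(8·25.0³·5) = 120.22 N/mm
Series: 1/k_eq = 1/120.22 + 1/3.8 + 1/23 = 0.31495; k_eq = 3.1751 N/mm
F = k_eq·δ = 3.1751·34 = 107.95 N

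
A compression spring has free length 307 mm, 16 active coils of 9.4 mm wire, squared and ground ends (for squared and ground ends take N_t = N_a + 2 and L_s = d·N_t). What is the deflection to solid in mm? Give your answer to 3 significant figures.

138 mm

N_t = 18; L_s = 9.4·18 = 169.2 mm
δ_solid = L₀ − L_s = 307 − 169.2 = 137.8 mm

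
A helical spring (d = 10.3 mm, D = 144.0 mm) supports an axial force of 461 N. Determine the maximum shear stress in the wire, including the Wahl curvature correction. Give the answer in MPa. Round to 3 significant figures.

170 MPa

Spring index C = D/d = 144.0/10.3 = 13.9806
K_W = (4C−1)/(4C−4) + 0.615/C = 54.922/51.922 + 0.0440 = 1.1018
τ₀ = 8FD/(πd³) = 8·461·144.0/(π·10.3³) = 531072/3432.9 = 154.7 MPa
τ_max = K·τ₀ = 1.1018 × 154.7 = 170.44 MPa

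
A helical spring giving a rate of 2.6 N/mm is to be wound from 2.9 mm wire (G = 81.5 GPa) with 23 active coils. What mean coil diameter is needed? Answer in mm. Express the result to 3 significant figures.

D = (Gd⁴/(8N_a·k))^(1/3) = (81.5×10³·2.9⁴/(8·23·2.6))^(1/3)
  = (12049.2)^(1/3) = 22.9255 mm

22.9 mm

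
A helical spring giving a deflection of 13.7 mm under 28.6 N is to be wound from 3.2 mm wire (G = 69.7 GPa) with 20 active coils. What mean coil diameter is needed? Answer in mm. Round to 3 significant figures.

28.0 mm

Required rate k = F/δ = 28.6/13.7 = 2.0876 N/mm
D = (Gd⁴/(8N_a·k))^(1/3) = (69.7×10³·3.2⁴/(8·20·2.0876))^(1/3)
  = (21881)^(1/3) = 27.9698 mm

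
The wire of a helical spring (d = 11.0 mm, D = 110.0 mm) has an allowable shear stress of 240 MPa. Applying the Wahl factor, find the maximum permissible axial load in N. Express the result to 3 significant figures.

996 N

C = D/d = 110.0/11.0 = 10.0000
K_W = (4C−1)/(4C−4) + 0.615/C = 39.000/36.000 + 0.0615 = 1.1448
τ_max = K·8FD/(πd³) → F_max = τ_allow·πd³/(8DK)
F_max = 240·π·11.0³/(8·110.0·1.1448) = 1.0036e+06/1007.5 = 996.13 N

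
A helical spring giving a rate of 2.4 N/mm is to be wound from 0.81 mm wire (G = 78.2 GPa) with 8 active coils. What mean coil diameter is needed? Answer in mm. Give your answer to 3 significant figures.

D = (Gd⁴/(8N_a·k))^(1/3) = (78.2×10³·0.81⁴/(8·8·2.4))^(1/3)
  = (219.157)^(1/3) = 6.0291 mm

6.03 mm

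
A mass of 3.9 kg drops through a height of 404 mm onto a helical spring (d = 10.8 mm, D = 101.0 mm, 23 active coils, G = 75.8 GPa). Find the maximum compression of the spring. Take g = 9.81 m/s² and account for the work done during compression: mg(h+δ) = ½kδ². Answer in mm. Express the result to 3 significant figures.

82.7 mm

k = Gd⁴/(8D³N_a) = (75.8×10³)(10.8⁴)/(8·101.0³·23) = 5.4398 N/mm
W = mg = 3.9 × 9.81 = 38.259 N
½kδ² − Wδ − Wh = 0 → δ = (W + √(W² + 2kWh))/k
δ = (38.259 + √(1463.8 + 168162))/5.4398 = (38.259 + 411.86)/5.4398 = 82.745 mm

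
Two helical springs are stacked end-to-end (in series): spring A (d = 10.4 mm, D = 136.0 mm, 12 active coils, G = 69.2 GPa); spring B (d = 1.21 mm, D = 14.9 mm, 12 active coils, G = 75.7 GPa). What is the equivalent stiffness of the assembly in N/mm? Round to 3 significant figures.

0.443 N/mm

k_A = Gd⁴/(8D³N_a) = (69.2×10³)(10.4⁴)/(8·136.0³·12) = 3.3524 N/mm
k_B = Gd⁴/(8D³N_a) = (75.7×10³)(1.21⁴)/(8·14.9³·12) = 0.51098 N/mm
Series: 1/k_eq = 1/3.3524 + 1/0.51098 = 2.2553; k_eq = 0.4434 N/mm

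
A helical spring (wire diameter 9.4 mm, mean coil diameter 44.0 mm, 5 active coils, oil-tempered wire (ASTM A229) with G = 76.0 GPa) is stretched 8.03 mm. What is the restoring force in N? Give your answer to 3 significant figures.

k = Gd⁴/(8D³N_a) = (76.0×10³)(9.4⁴)/(8·44.0³·5) = 174.14 N/mm
F = k·δ = 174.14 × 8.03 = 1398.4 N

1400 N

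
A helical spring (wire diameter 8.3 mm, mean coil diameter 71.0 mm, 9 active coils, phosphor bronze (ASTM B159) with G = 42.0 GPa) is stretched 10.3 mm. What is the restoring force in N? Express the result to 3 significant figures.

79.7 N

k = Gd⁴/(8D³N_a) = (42.0×10³)(8.3⁴)/(8·71.0³·9) = 7.7349 N/mm
F = k·δ = 7.7349 × 10.3 = 79.669 N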